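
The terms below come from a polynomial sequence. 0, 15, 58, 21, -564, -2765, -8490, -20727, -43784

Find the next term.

First differences: 15, 43, -37, -585, -2201, -5725, -12237, -23057
Second differences: 28, -80, -548, -1616, -3524, -6512, -10820
Third differences: -108, -468, -1068, -1908, -2988, -4308
Fourth differences: -360, -600, -840, -1080, -1320
Fifth differences: -240, -240, -240, -240
The fifth differences are constant (-240).
-1320 − 240 = -1560;  -4308 − 1560 = -5868;  -10820 − 5868 = -16688;  -23057 − 16688 = -39745;  -43784 − 39745 = -83529

-83529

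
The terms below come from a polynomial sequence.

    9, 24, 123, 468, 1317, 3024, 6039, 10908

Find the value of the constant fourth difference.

96

First differences: 15, 99, 345, 849, 1707, 3015, 4869
Second differences: 84, 246, 504, 858, 1308, 1854
Third differences: 162, 258, 354, 450, 546
Fourth differences: 96, 96, 96, 96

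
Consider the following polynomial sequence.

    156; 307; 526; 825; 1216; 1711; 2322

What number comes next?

3061

Δ: 151 , 219 , 299 , 391 , 495 , 611
Δ²: 68 , 80 , 92 , 104 , 116
Δ³: 12 , 12 , 12 , 12
The third differences are constant (12).
116 + 12 = 128;  611 + 128 = 739;  2322 + 739 = 3061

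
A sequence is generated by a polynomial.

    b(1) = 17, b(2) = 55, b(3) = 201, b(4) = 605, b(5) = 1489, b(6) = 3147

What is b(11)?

38377

38 , 146 , 404 , 884 , 1658
108 , 258 , 480 , 774
150 , 222 , 294
72 , 72
The fourth differences are constant (72).
294 + 72 = 366;  774 + 366 = 1140;  1658 + 1140 = 2798;  3147 + 2798 = 5945
366 + 72 = 438;  1140 + 438 = 1578;  2798 + 1578 = 4376;  5945 + 4376 = 10321
438 + 72 = 510;  1578 + 510 = 2088;  4376 + 2088 = 6464;  10321 + 6464 = 16785
510 + 72 = 582;  2088 + 582 = 2670;  6464 + 2670 = 9134;  16785 + 9134 = 25919
582 + 72 = 654;  2670 + 654 = 3324;  9134 + 3324 = 12458;  25919 + 12458 = 38377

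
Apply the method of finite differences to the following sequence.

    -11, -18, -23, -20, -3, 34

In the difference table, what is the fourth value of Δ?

First differences: -7, -5, 3, 17, 37
Second differences: 2, 8, 14, 20
Third differences: 6, 6, 6

17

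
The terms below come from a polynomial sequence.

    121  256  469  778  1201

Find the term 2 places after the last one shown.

D1: 135, 213, 309, 423
D2: 78, 96, 114
D3: 18, 18
The third differences are constant (18).
114 + 18 = 132;  423 + 132 = 555;  1201 + 555 = 1756
132 + 18 = 150;  555 + 150 = 705;  1756 + 705 = 2461

2461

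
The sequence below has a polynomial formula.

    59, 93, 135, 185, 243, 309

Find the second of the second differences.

8

D1: 34, 42, 50, 58, 66
D2: 8, 8, 8, 8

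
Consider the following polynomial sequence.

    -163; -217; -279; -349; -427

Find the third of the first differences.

-70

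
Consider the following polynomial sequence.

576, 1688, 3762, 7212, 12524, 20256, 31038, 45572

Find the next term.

Δ: 1112, 2074, 3450, 5312, 7732, 10782, 14534
Δ²: 962, 1376, 1862, 2420, 3050, 3752
Δ³: 414, 486, 558, 630, 702
Δ⁴: 72, 72, 72, 72
Constant fourth difference = 72, so extend:
702 + 72 = 774;  3752 + 774 = 4526;  14534 + 4526 = 19060;  45572 + 19060 = 64632

64632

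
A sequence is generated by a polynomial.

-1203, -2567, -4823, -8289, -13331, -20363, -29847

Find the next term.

-42293

First differences: -1364 , -2256 , -3466 , -5042 , -7032 , -9484
Second differences: -892 , -1210 , -1576 , -1990 , -2452
Third differences: -318 , -366 , -414 , -462
Fourth differences: -48 , -48 , -48
The fourth differences are constant (-48).
-462 − 48 = -510;  -2452 − 510 = -2962;  -9484 − 2962 = -12446;  -29847 − 12446 = -42293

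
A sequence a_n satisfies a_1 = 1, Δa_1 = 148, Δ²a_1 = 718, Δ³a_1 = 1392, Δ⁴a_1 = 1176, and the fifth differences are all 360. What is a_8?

Build the table forward from the leading diagonal:
Δ⁵: 360  360  360  360  360  360  360  360
Δ⁴: 1176  1536  1896  2256  2616  2976  3336  3696
Δ³: 1392  2568  4104  6000  8256  10872  13848  17184
Δ²: 718  2110  4678  8782  14782  23038  33910  47758
Δ: 148  866  2976  7654  16436  31218  54256  88166
a: 1  149  1015  3991  11645  28081  59299  113555

113555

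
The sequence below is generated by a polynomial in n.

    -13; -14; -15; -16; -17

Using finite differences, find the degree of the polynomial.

1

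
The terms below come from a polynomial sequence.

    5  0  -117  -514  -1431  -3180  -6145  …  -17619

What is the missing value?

-10782

Using the first 7 terms:
First differences: -5, -117, -397, -917, -1749, -2965
Second differences: -112, -280, -520, -832, -1216
Third differences: -168, -240, -312, -384
Fourth differences: -72, -72, -72
Constant fourth difference = -72.
Extend forward: -384 − 72 = -456;  -1216 − 456 = -1672;  -2965 − 1672 = -4637;  -6145 − 4637 = -10782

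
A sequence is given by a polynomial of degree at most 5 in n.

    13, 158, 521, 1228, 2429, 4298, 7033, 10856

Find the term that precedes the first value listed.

-16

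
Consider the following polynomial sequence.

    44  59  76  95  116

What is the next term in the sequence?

139

D1: 15  17  19  21
D2: 2  2  2
Second differences constant at 2.
21 + 2 = 23;  116 + 23 = 139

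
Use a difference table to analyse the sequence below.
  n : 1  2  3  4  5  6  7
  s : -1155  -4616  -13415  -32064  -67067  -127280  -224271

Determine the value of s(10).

D1: -3461 , -8799 , -18649 , -35003 , -60213 , -96991
D2: -5338 , -9850 , -16354 , -25210 , -36778
D3: -4512 , -6504 , -8856 , -11568
D4: -1992 , -2352 , -2712
D5: -360 , -360
The fifth differences are constant (-360).
-2712 − 360 = -3072;  -11568 − 3072 = -14640;  -36778 − 14640 = -51418;  -96991 − 51418 = -148409;  -224271 − 148409 = -372680
-3072 − 360 = -3432;  -14640 − 3432 = -18072;  -51418 − 18072 = -69490;  -148409 − 69490 = -217899;  -372680 − 217899 = -590579
-3432 − 360 = -3792;  -18072 − 3792 = -21864;  -69490 − 21864 = -91354;  -217899 − 91354 = -309253;  -590579 − 309253 = -899832

-899832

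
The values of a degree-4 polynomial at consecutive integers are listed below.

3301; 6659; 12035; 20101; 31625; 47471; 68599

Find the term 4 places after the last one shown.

228491

Δ: 3358 , 5376 , 8066 , 11524 , 15846 , 21128
Δ²: 2018 , 2690 , 3458 , 4322 , 5282
Δ³: 672 , 768 , 864 , 960
Δ⁴: 96 , 96 , 96
Constant fourth difference = 96, so extend:
960 + 96 = 1056;  5282 + 1056 = 6338;  21128 + 6338 = 27466;  68599 + 27466 = 96065
1056 + 96 = 1152;  6338 + 1152 = 7490;  27466 + 7490 = 34956;  96065 + 34956 = 131021
1152 + 96 = 1248;  7490 + 1248 = 8738;  34956 + 8738 = 43694;  131021 + 43694 = 174715
1248 + 96 = 1344;  8738 + 1344 = 10082;  43694 + 10082 = 53776;  174715 + 53776 = 228491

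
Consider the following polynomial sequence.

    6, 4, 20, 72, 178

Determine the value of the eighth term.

Δ: -2 , 16 , 52 , 106
Δ²: 18 , 36 , 54
Δ³: 18 , 18
The third differences are constant (18).
54 + 18 = 72;  106 + 72 = 178;  178 + 178 = 356
72 + 18 = 90;  178 + 90 = 268;  356 + 268 = 624
90 + 18 = 108;  268 + 108 = 376;  624 + 376 = 1000

1000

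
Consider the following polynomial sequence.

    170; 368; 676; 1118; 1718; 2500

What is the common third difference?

24

Δ: 198, 308, 442, 600, 782
Δ²: 110, 134, 158, 182
Δ³: 24, 24, 24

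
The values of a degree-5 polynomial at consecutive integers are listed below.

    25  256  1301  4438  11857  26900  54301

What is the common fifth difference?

240

D1: 231, 1045, 3137, 7419, 15043, 27401
D2: 814, 2092, 4282, 7624, 12358
D3: 1278, 2190, 3342, 4734
D4: 912, 1152, 1392
D5: 240, 240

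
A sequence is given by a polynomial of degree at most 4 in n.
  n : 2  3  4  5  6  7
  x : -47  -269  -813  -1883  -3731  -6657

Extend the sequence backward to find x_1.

-222  -544  -1070  -1848  -2926
-322  -526  -778  -1078
-204  -252  -300
-48  -48
The fourth differences are constant at -48.
Work back: -204 + 48 = -156;  -322 + 156 = -166;  -222 + 166 = -56;  -47 + 56 = 9

9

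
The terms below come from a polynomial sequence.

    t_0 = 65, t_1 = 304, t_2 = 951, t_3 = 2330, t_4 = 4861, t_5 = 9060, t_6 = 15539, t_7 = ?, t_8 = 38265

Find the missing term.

Using the first 7 terms:
D1: 239  647  1379  2531  4199  6479
D2: 408  732  1152  1668  2280
D3: 324  420  516  612
D4: 96  96  96
Constant fourth difference = 96.
Extend forward: 612 + 96 = 708;  2280 + 708 = 2988;  6479 + 2988 = 9467;  15539 + 9467 = 25006

25006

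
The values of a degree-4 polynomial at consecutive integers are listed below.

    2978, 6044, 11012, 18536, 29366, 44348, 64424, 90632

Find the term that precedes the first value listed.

1256

First differences: 3066, 4968, 7524, 10830, 14982, 20076, 26208
Second differences: 1902, 2556, 3306, 4152, 5094, 6132
Third differences: 654, 750, 846, 942, 1038
Fourth differences: 96, 96, 96, 96
The fourth differences are constant at 96.
Work back: 654 − 96 = 558;  1902 − 558 = 1344;  3066 − 1344 = 1722;  2978 − 1722 = 1256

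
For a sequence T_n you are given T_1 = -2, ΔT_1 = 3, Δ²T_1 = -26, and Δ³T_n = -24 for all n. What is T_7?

-854

Build the table forward from the leading diagonal:
Δ³: -24  -24  -24  -24  -24  -24  -24
Δ²: -26  -50  -74  -98  -122  -146  -170
Δ: 3  -23  -73  -147  -245  -367  -513
T: -2  1  -22  -95  -242  -487  -854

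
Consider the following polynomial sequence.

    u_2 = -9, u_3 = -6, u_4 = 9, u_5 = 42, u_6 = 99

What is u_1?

-6

Δ: 3, 15, 33, 57
Δ²: 12, 18, 24
Δ³: 6, 6
The third differences are constant at 6.
Work back: 12 − 6 = 6;  3 − 6 = -3;  -9 + 3 = -6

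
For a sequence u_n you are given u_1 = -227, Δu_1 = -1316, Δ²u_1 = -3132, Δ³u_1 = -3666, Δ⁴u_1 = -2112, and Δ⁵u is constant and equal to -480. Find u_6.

Build the table forward from the leading diagonal:
Δ⁵: -480, -480, -480, -480, -480, -480
Δ⁴: -2112, -2592, -3072, -3552, -4032, -4512
Δ³: -3666, -5778, -8370, -11442, -14994, -19026
Δ²: -3132, -6798, -12576, -20946, -32388, -47382
Δ: -1316, -4448, -11246, -23822, -44768, -77156
u: -227, -1543, -5991, -17237, -41059, -85827

-85827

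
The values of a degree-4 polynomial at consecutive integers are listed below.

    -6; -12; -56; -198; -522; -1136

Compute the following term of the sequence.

-6, -44, -142, -324, -614
-38, -98, -182, -290
-60, -84, -108
-24, -24
Fourth differences constant at -24.
-108 − 24 = -132;  -290 − 132 = -422;  -614 − 422 = -1036;  -1136 − 1036 = -2172

-2172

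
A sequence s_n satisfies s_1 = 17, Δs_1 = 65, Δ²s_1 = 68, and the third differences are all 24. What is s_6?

1262

Build the table forward from the leading diagonal:
Δ³: 24  24  24  24  24  24
Δ²: 68  92  116  140  164  188
Δ: 65  133  225  341  481  645
s: 17  82  215  440  781  1262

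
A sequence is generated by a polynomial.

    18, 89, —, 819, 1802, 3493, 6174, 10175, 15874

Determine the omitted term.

310

Using the last 6 terms:
983, 1691, 2681, 4001, 5699
708, 990, 1320, 1698
282, 330, 378
48, 48
Constant fourth difference = 48.
Extend backward: 282 − 48 = 234;  708 − 234 = 474;  983 − 474 = 509;  819 − 509 = 310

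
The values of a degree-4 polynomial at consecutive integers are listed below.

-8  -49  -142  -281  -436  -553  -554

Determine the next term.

D1: -41, -93, -139, -155, -117, -1
D2: -52, -46, -16, 38, 116
D3: 6, 30, 54, 78
D4: 24, 24, 24
The fourth differences are constant (24).
78 + 24 = 102;  116 + 102 = 218;  -1 + 218 = 217;  -554 + 217 = -337

-337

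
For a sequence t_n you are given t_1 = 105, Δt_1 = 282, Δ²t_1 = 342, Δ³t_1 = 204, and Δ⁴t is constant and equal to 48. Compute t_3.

1011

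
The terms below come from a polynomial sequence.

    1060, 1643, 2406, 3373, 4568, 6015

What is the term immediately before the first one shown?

D1: 583, 763, 967, 1195, 1447
D2: 180, 204, 228, 252
D3: 24, 24, 24
The third differences are constant at 24.
Work back: 180 − 24 = 156;  583 − 156 = 427;  1060 − 427 = 633

633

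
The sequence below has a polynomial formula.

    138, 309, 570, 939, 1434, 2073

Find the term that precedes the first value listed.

39

171  261  369  495  639
90  108  126  144
18  18  18
The third differences are constant at 18.
Work back: 90 − 18 = 72;  171 − 72 = 99;  138 − 99 = 39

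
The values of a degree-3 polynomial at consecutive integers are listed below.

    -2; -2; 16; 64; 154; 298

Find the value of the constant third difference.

12

D1: 0, 18, 48, 90, 144
D2: 18, 30, 42, 54
D3: 12, 12, 12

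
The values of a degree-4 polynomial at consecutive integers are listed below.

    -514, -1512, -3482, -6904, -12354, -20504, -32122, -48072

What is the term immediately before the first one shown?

-998, -1970, -3422, -5450, -8150, -11618, -15950
-972, -1452, -2028, -2700, -3468, -4332
-480, -576, -672, -768, -864
-96, -96, -96, -96
The fourth differences are constant at -96.
Work back: -480 + 96 = -384;  -972 + 384 = -588;  -998 + 588 = -410;  -514 + 410 = -104

-104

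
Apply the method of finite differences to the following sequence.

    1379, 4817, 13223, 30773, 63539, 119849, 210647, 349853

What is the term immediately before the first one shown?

D1: 3438, 8406, 17550, 32766, 56310, 90798, 139206
D2: 4968, 9144, 15216, 23544, 34488, 48408
D3: 4176, 6072, 8328, 10944, 13920
D4: 1896, 2256, 2616, 2976
D5: 360, 360, 360
The fifth differences are constant at 360.
Work back: 1896 − 360 = 1536;  4176 − 1536 = 2640;  4968 − 2640 = 2328;  3438 − 2328 = 1110;  1379 − 1110 = 269

269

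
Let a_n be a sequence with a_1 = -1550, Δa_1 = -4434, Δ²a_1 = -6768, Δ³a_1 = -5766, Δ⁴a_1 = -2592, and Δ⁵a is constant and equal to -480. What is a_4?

Build the table forward from the leading diagonal:
D5: -480  -480  -480  -480
D4: -2592  -3072  -3552  -4032
D3: -5766  -8358  -11430  -14982
D2: -6768  -12534  -20892  -32322
D1: -4434  -11202  -23736  -44628
a: -1550  -5984  -17186  -40922

-40922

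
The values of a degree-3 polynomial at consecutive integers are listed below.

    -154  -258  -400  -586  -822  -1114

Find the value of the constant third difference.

D1: -104, -142, -186, -236, -292
D2: -38, -44, -50, -56
D3: -6, -6, -6

-6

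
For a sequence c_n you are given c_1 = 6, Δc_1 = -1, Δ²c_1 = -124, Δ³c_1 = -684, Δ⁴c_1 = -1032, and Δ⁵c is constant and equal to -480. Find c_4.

Build the table forward from the leading diagonal:
D5: -480  -480  -480  -480
D4: -1032  -1512  -1992  -2472
D3: -684  -1716  -3228  -5220
D2: -124  -808  -2524  -5752
D1: -1  -125  -933  -3457
c: 6  5  -120  -1053

-1053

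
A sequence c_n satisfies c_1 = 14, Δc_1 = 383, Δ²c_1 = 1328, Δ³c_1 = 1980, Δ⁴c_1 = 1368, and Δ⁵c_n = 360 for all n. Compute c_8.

155323

Build the table forward from the leading diagonal:
Fifth differences: 360  360  360  360  360  360  360  360
Fourth differences: 1368  1728  2088  2448  2808  3168  3528  3888
Third differences: 1980  3348  5076  7164  9612  12420  15588  19116
Second differences: 1328  3308  6656  11732  18896  28508  40928  56516
First differences: 383  1711  5019  11675  23407  42303  70811  111739
c: 14  397  2108  7127  18802  42209  84512  155323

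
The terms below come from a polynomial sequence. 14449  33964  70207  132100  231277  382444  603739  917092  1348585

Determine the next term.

1928812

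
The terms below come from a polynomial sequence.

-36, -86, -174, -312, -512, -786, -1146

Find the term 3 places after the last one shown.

-2862

-50, -88, -138, -200, -274, -360
-38, -50, -62, -74, -86
-12, -12, -12, -12
The third differences are constant (-12).
-86 − 12 = -98;  -360 − 98 = -458;  -1146 − 458 = -1604
-98 − 12 = -110;  -458 − 110 = -568;  -1604 − 568 = -2172
-110 − 12 = -122;  -568 − 122 = -690;  -2172 − 690 = -2862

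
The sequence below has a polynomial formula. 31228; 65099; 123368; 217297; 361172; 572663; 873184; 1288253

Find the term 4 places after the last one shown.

4768169

D1: 33871, 58269, 93929, 143875, 211491, 300521, 415069
D2: 24398, 35660, 49946, 67616, 89030, 114548
D3: 11262, 14286, 17670, 21414, 25518
D4: 3024, 3384, 3744, 4104
D5: 360, 360, 360
Constant fifth difference = 360, so extend:
4104 + 360 = 4464;  25518 + 4464 = 29982;  114548 + 29982 = 144530;  415069 + 144530 = 559599;  1288253 + 559599 = 1847852
4464 + 360 = 4824;  29982 + 4824 = 34806;  144530 + 34806 = 179336;  559599 + 179336 = 738935;  1847852 + 738935 = 2586787
4824 + 360 = 5184;  34806 + 5184 = 39990;  179336 + 39990 = 219326;  738935 + 219326 = 958261;  2586787 + 958261 = 3545048
5184 + 360 = 5544;  39990 + 5544 = 45534;  219326 + 45534 = 264860;  958261 + 264860 = 1223121;  3545048 + 1223121 = 4768169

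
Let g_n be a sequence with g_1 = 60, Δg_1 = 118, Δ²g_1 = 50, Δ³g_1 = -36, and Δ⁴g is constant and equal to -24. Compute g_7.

438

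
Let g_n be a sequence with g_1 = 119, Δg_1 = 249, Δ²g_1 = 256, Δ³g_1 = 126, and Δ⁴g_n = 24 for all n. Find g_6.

5304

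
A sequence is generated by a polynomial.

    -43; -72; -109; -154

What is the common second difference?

D1: -29, -37, -45
D2: -8, -8

-8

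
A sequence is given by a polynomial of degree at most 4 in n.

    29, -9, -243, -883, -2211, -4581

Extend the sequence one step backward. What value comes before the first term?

-38, -234, -640, -1328, -2370
-196, -406, -688, -1042
-210, -282, -354
-72, -72
The fourth differences are constant at -72.
Work back: -210 + 72 = -138;  -196 + 138 = -58;  -38 + 58 = 20;  29 − 20 = 9

9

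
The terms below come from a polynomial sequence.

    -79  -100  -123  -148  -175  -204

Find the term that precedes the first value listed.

-60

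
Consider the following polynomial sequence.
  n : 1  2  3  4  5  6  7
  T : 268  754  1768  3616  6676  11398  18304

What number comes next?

486, 1014, 1848, 3060, 4722, 6906
528, 834, 1212, 1662, 2184
306, 378, 450, 522
72, 72, 72
Fourth differences constant at 72.
522 + 72 = 594;  2184 + 594 = 2778;  6906 + 2778 = 9684;  18304 + 9684 = 27988

27988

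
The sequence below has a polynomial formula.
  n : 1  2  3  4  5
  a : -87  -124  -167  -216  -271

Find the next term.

-332

-37, -43, -49, -55
-6, -6, -6
The second differences are constant (-6).
-55 − 6 = -61;  -271 − 61 = -332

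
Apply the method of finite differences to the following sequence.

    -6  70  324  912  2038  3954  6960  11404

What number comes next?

17682

76  254  588  1126  1916  3006  4444
178  334  538  790  1090  1438
156  204  252  300  348
48  48  48  48
Fourth differences constant at 48.
348 + 48 = 396;  1438 + 396 = 1834;  4444 + 1834 = 6278;  11404 + 6278 = 17682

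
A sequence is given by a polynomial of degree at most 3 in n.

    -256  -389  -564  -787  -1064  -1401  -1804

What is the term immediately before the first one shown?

-159

First differences: -133  -175  -223  -277  -337  -403
Second differences: -42  -48  -54  -60  -66
Third differences: -6  -6  -6  -6
The third differences are constant at -6.
Work back: -42 + 6 = -36;  -133 + 36 = -97;  -256 + 97 = -159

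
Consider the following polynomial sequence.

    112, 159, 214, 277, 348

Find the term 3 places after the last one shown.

First differences: 47  55  63  71
Second differences: 8  8  8
Constant second difference = 8, so extend:
71 + 8 = 79;  348 + 79 = 427
79 + 8 = 87;  427 + 87 = 514
87 + 8 = 95;  514 + 95 = 609

609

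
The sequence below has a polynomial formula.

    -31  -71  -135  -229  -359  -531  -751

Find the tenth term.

-1759

D1: -40, -64, -94, -130, -172, -220
D2: -24, -30, -36, -42, -48
D3: -6, -6, -6, -6
The third differences are constant (-6).
-48 − 6 = -54;  -220 − 54 = -274;  -751 − 274 = -1025
-54 − 6 = -60;  -274 − 60 = -334;  -1025 − 334 = -1359
-60 − 6 = -66;  -334 − 66 = -400;  -1359 − 400 = -1759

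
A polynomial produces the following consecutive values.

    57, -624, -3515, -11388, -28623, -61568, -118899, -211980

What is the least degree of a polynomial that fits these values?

5

-681, -2891, -7873, -17235, -32945, -57331, -93081
-2210, -4982, -9362, -15710, -24386, -35750
-2772, -4380, -6348, -8676, -11364
-1608, -1968, -2328, -2688
-360, -360, -360
The fifth differences are constant, so the polynomial has degree 5.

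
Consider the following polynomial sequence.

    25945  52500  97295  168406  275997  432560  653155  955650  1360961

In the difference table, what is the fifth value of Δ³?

17868

First differences: 26555, 44795, 71111, 107591, 156563, 220595, 302495, 405311
Second differences: 18240, 26316, 36480, 48972, 64032, 81900, 102816
Third differences: 8076, 10164, 12492, 15060, 17868, 20916
Fourth differences: 2088, 2328, 2568, 2808, 3048
Fifth differences: 240, 240, 240, 240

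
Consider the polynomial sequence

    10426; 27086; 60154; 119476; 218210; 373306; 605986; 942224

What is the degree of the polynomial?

5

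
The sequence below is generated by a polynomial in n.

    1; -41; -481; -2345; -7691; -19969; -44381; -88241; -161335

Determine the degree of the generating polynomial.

-42, -440, -1864, -5346, -12278, -24412, -43860, -73094
-398, -1424, -3482, -6932, -12134, -19448, -29234
-1026, -2058, -3450, -5202, -7314, -9786
-1032, -1392, -1752, -2112, -2472
-360, -360, -360, -360
The fifth differences are constant, so the polynomial has degree 5.

5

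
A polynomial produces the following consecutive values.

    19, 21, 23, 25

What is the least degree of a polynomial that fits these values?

D1: 2, 2, 2
The first differences are constant, so the polynomial has degree 1.

1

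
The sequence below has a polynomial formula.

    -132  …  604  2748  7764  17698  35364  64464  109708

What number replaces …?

Using the last 7 terms:
2144  5016  9934  17666  29100  45244
2872  4918  7732  11434  16144
2046  2814  3702  4710
768  888  1008
120  120
Constant fifth difference = 120.
Extend backward: 768 − 120 = 648;  2046 − 648 = 1398;  2872 − 1398 = 1474;  2144 − 1474 = 670;  604 − 670 = -66

-66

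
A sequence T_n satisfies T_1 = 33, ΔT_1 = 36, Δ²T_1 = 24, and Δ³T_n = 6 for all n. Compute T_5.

Build the table forward from the leading diagonal:
D3: 6  6  6  6  6
D2: 24  30  36  42  48
D1: 36  60  90  126  168
T: 33  69  129  219  345

345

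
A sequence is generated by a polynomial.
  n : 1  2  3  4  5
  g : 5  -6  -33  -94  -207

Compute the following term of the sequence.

-390

First differences: -11  -27  -61  -113
Second differences: -16  -34  -52
Third differences: -18  -18
The third differences are constant (-18).
-52 − 18 = -70;  -113 − 70 = -183;  -207 − 183 = -390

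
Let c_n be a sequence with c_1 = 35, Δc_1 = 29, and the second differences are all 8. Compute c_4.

Build the table forward from the leading diagonal:
Second differences: 8, 8, 8, 8
First differences: 29, 37, 45, 53
c: 35, 64, 101, 146

146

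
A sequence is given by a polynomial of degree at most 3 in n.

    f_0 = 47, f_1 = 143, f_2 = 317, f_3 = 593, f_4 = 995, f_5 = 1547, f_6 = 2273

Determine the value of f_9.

5735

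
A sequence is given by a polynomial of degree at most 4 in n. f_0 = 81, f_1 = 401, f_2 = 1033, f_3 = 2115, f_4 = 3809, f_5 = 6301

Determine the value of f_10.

38921

D1: 320, 632, 1082, 1694, 2492
D2: 312, 450, 612, 798
D3: 138, 162, 186
D4: 24, 24
The fourth differences are constant (24).
186 + 24 = 210;  798 + 210 = 1008;  2492 + 1008 = 3500;  6301 + 3500 = 9801
210 + 24 = 234;  1008 + 234 = 1242;  3500 + 1242 = 4742;  9801 + 4742 = 14543
234 + 24 = 258;  1242 + 258 = 1500;  4742 + 1500 = 6242;  14543 + 6242 = 20785
258 + 24 = 282;  1500 + 282 = 1782;  6242 + 1782 = 8024;  20785 + 8024 = 28809
282 + 24 = 306;  1782 + 306 = 2088;  8024 + 2088 = 10112;  28809 + 10112 = 38921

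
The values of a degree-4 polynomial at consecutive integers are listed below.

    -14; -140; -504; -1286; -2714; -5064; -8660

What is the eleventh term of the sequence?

-43664

First differences: -126  -364  -782  -1428  -2350  -3596
Second differences: -238  -418  -646  -922  -1246
Third differences: -180  -228  -276  -324
Fourth differences: -48  -48  -48
Constant fourth difference = -48, so extend:
-324 − 48 = -372;  -1246 − 372 = -1618;  -3596 − 1618 = -5214;  -8660 − 5214 = -13874
-372 − 48 = -420;  -1618 − 420 = -2038;  -5214 − 2038 = -7252;  -13874 − 7252 = -21126
-420 − 48 = -468;  -2038 − 468 = -2506;  -7252 − 2506 = -9758;  -21126 − 9758 = -30884
-468 − 48 = -516;  -2506 − 516 = -3022;  -9758 − 3022 = -12780;  -30884 − 12780 = -43664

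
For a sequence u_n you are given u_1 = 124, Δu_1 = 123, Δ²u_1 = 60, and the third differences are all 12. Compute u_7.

2002

Build the table forward from the leading diagonal:
D3: 12, 12, 12, 12, 12, 12, 12
D2: 60, 72, 84, 96, 108, 120, 132
D1: 123, 183, 255, 339, 435, 543, 663
u: 124, 247, 430, 685, 1024, 1459, 2002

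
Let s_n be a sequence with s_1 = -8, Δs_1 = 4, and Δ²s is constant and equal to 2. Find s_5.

20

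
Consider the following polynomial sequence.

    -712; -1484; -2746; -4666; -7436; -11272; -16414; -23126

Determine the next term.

D1: -772  -1262  -1920  -2770  -3836  -5142  -6712
D2: -490  -658  -850  -1066  -1306  -1570
D3: -168  -192  -216  -240  -264
D4: -24  -24  -24  -24
The fourth differences are constant (-24).
-264 − 24 = -288;  -1570 − 288 = -1858;  -6712 − 1858 = -8570;  -23126 − 8570 = -31696

-31696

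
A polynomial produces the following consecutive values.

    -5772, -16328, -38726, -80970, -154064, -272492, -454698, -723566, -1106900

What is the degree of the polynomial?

-10556, -22398, -42244, -73094, -118428, -182206, -268868, -383334
-11842, -19846, -30850, -45334, -63778, -86662, -114466
-8004, -11004, -14484, -18444, -22884, -27804
-3000, -3480, -3960, -4440, -4920
-480, -480, -480, -480
The fifth differences are constant, so the polynomial has degree 5.

5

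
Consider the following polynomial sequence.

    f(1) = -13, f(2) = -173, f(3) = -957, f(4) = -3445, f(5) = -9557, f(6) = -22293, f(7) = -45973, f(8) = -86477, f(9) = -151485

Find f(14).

-1269125

D1: -160, -784, -2488, -6112, -12736, -23680, -40504, -65008
D2: -624, -1704, -3624, -6624, -10944, -16824, -24504
D3: -1080, -1920, -3000, -4320, -5880, -7680
D4: -840, -1080, -1320, -1560, -1800
D5: -240, -240, -240, -240
The fifth differences are constant (-240).
-1800 − 240 = -2040;  -7680 − 2040 = -9720;  -24504 − 9720 = -34224;  -65008 − 34224 = -99232;  -151485 − 99232 = -250717
-2040 − 240 = -2280;  -9720 − 2280 = -12000;  -34224 − 12000 = -46224;  -99232 − 46224 = -145456;  -250717 − 145456 = -396173
-2280 − 240 = -2520;  -12000 − 2520 = -14520;  -46224 − 14520 = -60744;  -145456 − 60744 = -206200;  -396173 − 206200 = -602373
-2520 − 240 = -2760;  -14520 − 2760 = -17280;  -60744 − 17280 = -78024;  -206200 − 78024 = -284224;  -602373 − 284224 = -886597
-2760 − 240 = -3000;  -17280 − 3000 = -20280;  -78024 − 20280 = -98304;  -284224 − 98304 = -382528;  -886597 − 382528 = -1269125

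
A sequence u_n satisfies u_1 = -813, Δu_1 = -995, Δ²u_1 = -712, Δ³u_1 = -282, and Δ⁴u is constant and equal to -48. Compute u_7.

Build the table forward from the leading diagonal:
Δ⁴: -48  -48  -48  -48  -48  -48  -48
Δ³: -282  -330  -378  -426  -474  -522  -570
Δ²: -712  -994  -1324  -1702  -2128  -2602  -3124
Δ: -995  -1707  -2701  -4025  -5727  -7855  -10457
u: -813  -1808  -3515  -6216  -10241  -15968  -23823

-23823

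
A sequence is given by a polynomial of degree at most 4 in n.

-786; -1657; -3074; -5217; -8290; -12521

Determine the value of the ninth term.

-34802

D1: -871  -1417  -2143  -3073  -4231
D2: -546  -726  -930  -1158
D3: -180  -204  -228
D4: -24  -24
Constant fourth difference = -24, so extend:
-228 − 24 = -252;  -1158 − 252 = -1410;  -4231 − 1410 = -5641;  -12521 − 5641 = -18162
-252 − 24 = -276;  -1410 − 276 = -1686;  -5641 − 1686 = -7327;  -18162 − 7327 = -25489
-276 − 24 = -300;  -1686 − 300 = -1986;  -7327 − 1986 = -9313;  -25489 − 9313 = -34802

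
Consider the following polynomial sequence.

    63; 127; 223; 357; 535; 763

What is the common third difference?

Δ: 64, 96, 134, 178, 228
Δ²: 32, 38, 44, 50
Δ³: 6, 6, 6

6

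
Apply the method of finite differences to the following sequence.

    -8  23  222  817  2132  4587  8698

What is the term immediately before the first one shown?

Δ: 31, 199, 595, 1315, 2455, 4111
Δ²: 168, 396, 720, 1140, 1656
Δ³: 228, 324, 420, 516
Δ⁴: 96, 96, 96
The fourth differences are constant at 96.
Work back: 228 − 96 = 132;  168 − 132 = 36;  31 − 36 = -5;  -8 + 5 = -3

-3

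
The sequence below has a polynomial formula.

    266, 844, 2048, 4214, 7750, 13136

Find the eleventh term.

D1: 578, 1204, 2166, 3536, 5386
D2: 626, 962, 1370, 1850
D3: 336, 408, 480
D4: 72, 72
The fourth differences are constant (72).
480 + 72 = 552;  1850 + 552 = 2402;  5386 + 2402 = 7788;  13136 + 7788 = 20924
552 + 72 = 624;  2402 + 624 = 3026;  7788 + 3026 = 10814;  20924 + 10814 = 31738
624 + 72 = 696;  3026 + 696 = 3722;  10814 + 3722 = 14536;  31738 + 14536 = 46274
696 + 72 = 768;  3722 + 768 = 4490;  14536 + 4490 = 19026;  46274 + 19026 = 65300
768 + 72 = 840;  4490 + 840 = 5330;  19026 + 5330 = 24356;  65300 + 24356 = 89656

89656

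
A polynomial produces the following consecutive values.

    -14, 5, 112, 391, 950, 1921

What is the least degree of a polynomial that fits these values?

19, 107, 279, 559, 971
88, 172, 280, 412
84, 108, 132
24, 24
The fourth differences are constant, so the polynomial has degree 4.

4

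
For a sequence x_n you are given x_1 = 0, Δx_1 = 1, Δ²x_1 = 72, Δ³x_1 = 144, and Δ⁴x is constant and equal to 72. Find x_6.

2525

Build the table forward from the leading diagonal:
D4: 72  72  72  72  72  72
D3: 144  216  288  360  432  504
D2: 72  216  432  720  1080  1512
D1: 1  73  289  721  1441  2521
x: 0  1  74  363  1084  2525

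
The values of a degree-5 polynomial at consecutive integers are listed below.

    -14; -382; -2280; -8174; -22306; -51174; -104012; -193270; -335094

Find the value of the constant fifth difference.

-480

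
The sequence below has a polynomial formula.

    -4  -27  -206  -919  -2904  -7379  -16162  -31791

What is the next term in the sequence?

-57644

Δ: -23  -179  -713  -1985  -4475  -8783  -15629
Δ²: -156  -534  -1272  -2490  -4308  -6846
Δ³: -378  -738  -1218  -1818  -2538
Δ⁴: -360  -480  -600  -720
Δ⁵: -120  -120  -120
Fifth differences constant at -120.
-720 − 120 = -840;  -2538 − 840 = -3378;  -6846 − 3378 = -10224;  -15629 − 10224 = -25853;  -31791 − 25853 = -57644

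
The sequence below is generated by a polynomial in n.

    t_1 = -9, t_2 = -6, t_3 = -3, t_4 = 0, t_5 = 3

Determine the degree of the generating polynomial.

1

D1: 3, 3, 3, 3
The first differences are constant, so the polynomial has degree 1.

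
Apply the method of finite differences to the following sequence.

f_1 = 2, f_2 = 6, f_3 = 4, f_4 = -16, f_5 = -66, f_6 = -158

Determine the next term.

D1: 4, -2, -20, -50, -92
D2: -6, -18, -30, -42
D3: -12, -12, -12
Constant third difference = -12, so extend:
-42 − 12 = -54;  -92 − 54 = -146;  -158 − 146 = -304

-304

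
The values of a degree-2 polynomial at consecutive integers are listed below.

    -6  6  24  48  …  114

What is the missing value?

78

Using the first 4 terms:
D1: 12, 18, 24
D2: 6, 6
Constant second difference = 6.
Extend forward: 24 + 6 = 30;  48 + 30 = 78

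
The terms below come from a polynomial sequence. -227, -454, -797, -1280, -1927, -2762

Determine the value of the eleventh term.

-10597

D1: -227, -343, -483, -647, -835
D2: -116, -140, -164, -188
D3: -24, -24, -24
Constant third difference = -24, so extend:
-188 − 24 = -212;  -835 − 212 = -1047;  -2762 − 1047 = -3809
-212 − 24 = -236;  -1047 − 236 = -1283;  -3809 − 1283 = -5092
-236 − 24 = -260;  -1283 − 260 = -1543;  -5092 − 1543 = -6635
-260 − 24 = -284;  -1543 − 284 = -1827;  -6635 − 1827 = -8462
-284 − 24 = -308;  -1827 − 308 = -2135;  -8462 − 2135 = -10597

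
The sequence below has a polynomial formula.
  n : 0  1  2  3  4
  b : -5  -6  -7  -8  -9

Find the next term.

-10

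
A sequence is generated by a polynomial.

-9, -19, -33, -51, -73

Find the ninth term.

-10, -14, -18, -22
-4, -4, -4
Constant second difference = -4, so extend:
-22 − 4 = -26;  -73 − 26 = -99
-26 − 4 = -30;  -99 − 30 = -129
-30 − 4 = -34;  -129 − 34 = -163
-34 − 4 = -38;  -163 − 38 = -201

-201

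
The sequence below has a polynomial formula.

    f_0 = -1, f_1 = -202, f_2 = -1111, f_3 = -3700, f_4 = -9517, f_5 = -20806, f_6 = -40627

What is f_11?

Δ: -201  -909  -2589  -5817  -11289  -19821
Δ²: -708  -1680  -3228  -5472  -8532
Δ³: -972  -1548  -2244  -3060
Δ⁴: -576  -696  -816
Δ⁵: -120  -120
The fifth differences are constant (-120).
-816 − 120 = -936;  -3060 − 936 = -3996;  -8532 − 3996 = -12528;  -19821 − 12528 = -32349;  -40627 − 32349 = -72976
-936 − 120 = -1056;  -3996 − 1056 = -5052;  -12528 − 5052 = -17580;  -32349 − 17580 = -49929;  -72976 − 49929 = -122905
-1056 − 120 = -1176;  -5052 − 1176 = -6228;  -17580 − 6228 = -23808;  -49929 − 23808 = -73737;  -122905 − 73737 = -196642
-1176 − 120 = -1296;  -6228 − 1296 = -7524;  -23808 − 7524 = -31332;  -73737 − 31332 = -105069;  -196642 − 105069 = -301711
-1296 − 120 = -1416;  -7524 − 1416 = -8940;  -31332 − 8940 = -40272;  -105069 − 40272 = -145341;  -301711 − 145341 = -447052

-447052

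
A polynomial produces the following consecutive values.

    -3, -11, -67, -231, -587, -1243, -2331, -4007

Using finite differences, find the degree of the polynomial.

Δ: -8, -56, -164, -356, -656, -1088, -1676
Δ²: -48, -108, -192, -300, -432, -588
Δ³: -60, -84, -108, -132, -156
Δ⁴: -24, -24, -24, -24
The fourth differences are constant, so the polynomial has degree 4.

4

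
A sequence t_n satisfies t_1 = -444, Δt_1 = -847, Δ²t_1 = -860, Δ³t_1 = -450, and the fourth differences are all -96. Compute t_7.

Build the table forward from the leading diagonal:
Fourth differences: -96  -96  -96  -96  -96  -96  -96
Third differences: -450  -546  -642  -738  -834  -930  -1026
Second differences: -860  -1310  -1856  -2498  -3236  -4070  -5000
First differences: -847  -1707  -3017  -4873  -7371  -10607  -14677
t: -444  -1291  -2998  -6015  -10888  -18259  -28866

-28866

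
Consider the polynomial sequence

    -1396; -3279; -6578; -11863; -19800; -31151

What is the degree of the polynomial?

4

Δ: -1883, -3299, -5285, -7937, -11351
Δ²: -1416, -1986, -2652, -3414
Δ³: -570, -666, -762
Δ⁴: -96, -96
The fourth differences are constant, so the polynomial has degree 4.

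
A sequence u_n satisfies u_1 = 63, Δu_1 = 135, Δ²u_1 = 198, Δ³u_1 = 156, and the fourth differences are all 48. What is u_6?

Build the table forward from the leading diagonal:
D4: 48  48  48  48  48  48
D3: 156  204  252  300  348  396
D2: 198  354  558  810  1110  1458
D1: 135  333  687  1245  2055  3165
u: 63  198  531  1218  2463  4518

4518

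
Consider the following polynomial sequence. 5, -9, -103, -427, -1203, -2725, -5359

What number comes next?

-14, -94, -324, -776, -1522, -2634
-80, -230, -452, -746, -1112
-150, -222, -294, -366
-72, -72, -72
Fourth differences constant at -72.
-366 − 72 = -438;  -1112 − 438 = -1550;  -2634 − 1550 = -4184;  -5359 − 4184 = -9543

-9543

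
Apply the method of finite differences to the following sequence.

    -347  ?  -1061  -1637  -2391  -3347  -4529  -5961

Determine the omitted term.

-639

Using the last 6 terms:
D1: -576, -754, -956, -1182, -1432
D2: -178, -202, -226, -250
D3: -24, -24, -24
Constant third difference = -24.
Extend backward: -178 + 24 = -154;  -576 + 154 = -422;  -1061 + 422 = -639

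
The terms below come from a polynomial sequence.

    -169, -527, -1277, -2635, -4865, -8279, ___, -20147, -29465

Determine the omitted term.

-13237

Using the first 6 terms:
Δ: -358, -750, -1358, -2230, -3414
Δ²: -392, -608, -872, -1184
Δ³: -216, -264, -312
Δ⁴: -48, -48
Constant fourth difference = -48.
Extend forward: -312 − 48 = -360;  -1184 − 360 = -1544;  -3414 − 1544 = -4958;  -8279 − 4958 = -13237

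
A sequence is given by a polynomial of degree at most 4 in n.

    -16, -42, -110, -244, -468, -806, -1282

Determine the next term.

-1920

First differences: -26, -68, -134, -224, -338, -476
Second differences: -42, -66, -90, -114, -138
Third differences: -24, -24, -24, -24
The third differences are constant (-24).
-138 − 24 = -162;  -476 − 162 = -638;  -1282 − 638 = -1920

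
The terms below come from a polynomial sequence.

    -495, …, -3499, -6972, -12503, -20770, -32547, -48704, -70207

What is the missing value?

-1502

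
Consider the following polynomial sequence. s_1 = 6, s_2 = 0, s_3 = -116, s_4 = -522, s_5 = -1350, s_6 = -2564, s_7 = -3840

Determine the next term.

-4446

D1: -6 , -116 , -406 , -828 , -1214 , -1276
D2: -110 , -290 , -422 , -386 , -62
D3: -180 , -132 , 36 , 324
D4: 48 , 168 , 288
D5: 120 , 120
The fifth differences are constant (120).
288 + 120 = 408;  324 + 408 = 732;  -62 + 732 = 670;  -1276 + 670 = -606;  -3840 − 606 = -4446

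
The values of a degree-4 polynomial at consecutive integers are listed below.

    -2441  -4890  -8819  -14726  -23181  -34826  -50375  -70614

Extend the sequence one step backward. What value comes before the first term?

D1: -2449  -3929  -5907  -8455  -11645  -15549  -20239
D2: -1480  -1978  -2548  -3190  -3904  -4690
D3: -498  -570  -642  -714  -786
D4: -72  -72  -72  -72
The fourth differences are constant at -72.
Work back: -498 + 72 = -426;  -1480 + 426 = -1054;  -2449 + 1054 = -1395;  -2441 + 1395 = -1046

-1046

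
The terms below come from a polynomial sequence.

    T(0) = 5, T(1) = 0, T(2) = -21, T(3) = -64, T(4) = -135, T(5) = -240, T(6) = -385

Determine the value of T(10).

-1485

D1: -5 , -21 , -43 , -71 , -105 , -145
D2: -16 , -22 , -28 , -34 , -40
D3: -6 , -6 , -6 , -6
Constant third difference = -6, so extend:
-40 − 6 = -46;  -145 − 46 = -191;  -385 − 191 = -576
-46 − 6 = -52;  -191 − 52 = -243;  -576 − 243 = -819
-52 − 6 = -58;  -243 − 58 = -301;  -819 − 301 = -1120
-58 − 6 = -64;  -301 − 64 = -365;  -1120 − 365 = -1485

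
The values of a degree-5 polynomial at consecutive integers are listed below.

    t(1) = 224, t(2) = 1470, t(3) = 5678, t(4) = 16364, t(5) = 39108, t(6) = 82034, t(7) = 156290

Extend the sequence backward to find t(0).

1246, 4208, 10686, 22744, 42926, 74256
2962, 6478, 12058, 20182, 31330
3516, 5580, 8124, 11148
2064, 2544, 3024
480, 480
The fifth differences are constant at 480.
Work back: 2064 − 480 = 1584;  3516 − 1584 = 1932;  2962 − 1932 = 1030;  1246 − 1030 = 216;  224 − 216 = 8

8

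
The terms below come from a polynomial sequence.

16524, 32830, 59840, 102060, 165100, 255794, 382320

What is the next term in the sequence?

554320

D1: 16306 , 27010 , 42220 , 63040 , 90694 , 126526
D2: 10704 , 15210 , 20820 , 27654 , 35832
D3: 4506 , 5610 , 6834 , 8178
D4: 1104 , 1224 , 1344
D5: 120 , 120
Fifth differences constant at 120.
1344 + 120 = 1464;  8178 + 1464 = 9642;  35832 + 9642 = 45474;  126526 + 45474 = 172000;  382320 + 172000 = 554320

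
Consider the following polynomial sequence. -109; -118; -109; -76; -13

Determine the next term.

-9 , 9 , 33 , 63
18 , 24 , 30
6 , 6
Third differences constant at 6.
30 + 6 = 36;  63 + 36 = 99;  -13 + 99 = 86

86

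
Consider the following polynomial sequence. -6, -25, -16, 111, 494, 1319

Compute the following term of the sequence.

2820

-19  9  127  383  825
28  118  256  442
90  138  186
48  48
Constant fourth difference = 48, so extend:
186 + 48 = 234;  442 + 234 = 676;  825 + 676 = 1501;  1319 + 1501 = 2820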